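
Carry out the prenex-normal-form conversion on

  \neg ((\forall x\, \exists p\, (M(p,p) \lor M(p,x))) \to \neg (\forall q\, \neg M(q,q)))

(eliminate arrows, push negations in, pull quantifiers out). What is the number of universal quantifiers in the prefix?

2

First replace A → B with ¬A ∨ B.
  \neg (\neg (\forall x\, \exists p\, (M(p,p) \lor M(p,x))) \lor \neg (\forall q\, \neg M(q,q)))
Drive negations inward (¬∀x A ≡ ∃x ¬A, ¬∃x A ≡ ∀x ¬A, De Morgan for ∧/∨):
  (\forall x\, \exists p\, (M(p,p) \lor M(p,x))) \land (\forall q\, \neg M(q,q))
All bound variables are already distinct, so no renaming is needed.
Pull the quantifiers to the front (each side's bound variable is not free in the other side):
  \forall x\, \exists p\, \forall q\, ((M(p,p) \lor M(p,x)) \land \neg M(q,q))
The prefix is \forall x \exists p \forall q: 2 universal, 1 existential.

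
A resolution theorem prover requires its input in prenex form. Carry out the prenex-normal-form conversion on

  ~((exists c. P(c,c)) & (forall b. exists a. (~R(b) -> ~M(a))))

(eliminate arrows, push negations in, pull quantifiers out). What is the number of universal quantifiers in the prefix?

Rewrite implications/biconditionals: A → B as ¬A ∨ B.
  ~((exists c. P(c,c)) & (forall b. exists a. (~~R(b) | ~M(a))))
Push ¬ through the quantifiers and connectives to reach negation normal form:
  (forall c. ~P(c,c)) | (exists b. forall a. (~R(b) & M(a)))
All bound variables are already distinct, so no renaming is needed.
Extract every quantifier outward, since the variables are now distinct and don't occur free across branches:
  forall c. exists b. forall a. (~P(c,c) | ~R(b) & M(a))
The prefix is forall c exists b forall a: 2 universal, 1 existential.

2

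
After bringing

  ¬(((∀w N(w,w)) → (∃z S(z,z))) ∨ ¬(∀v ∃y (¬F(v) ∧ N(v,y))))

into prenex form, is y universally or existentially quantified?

existential

First replace A → B with ¬A ∨ B.
  ¬(¬(∀w N(w,w)) ∨ (∃z S(z,z)) ∨ ¬(∀v ∃y (¬F(v) ∧ N(v,y))))
Push ¬ through the quantifiers and connectives to reach negation normal form:
  (∀w N(w,w)) ∧ (∀z ¬S(z,z)) ∧ (∀v ∃y (¬F(v) ∧ N(v,y)))
Extract every quantifier outward, since the variables are now distinct and don't occur free across branches:
  ∀w ∀z ∀v ∃y (N(w,w) ∧ ¬S(z,z) ∧ ¬F(v) ∧ N(v,y))
The quantifier ∃y sits under an even number of negations (counting the antecedent side of each →), so it remains existential.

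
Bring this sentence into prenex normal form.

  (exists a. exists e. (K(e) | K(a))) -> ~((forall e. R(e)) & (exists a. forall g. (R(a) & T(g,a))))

Eliminate → and ↔ using ¬ and ∨.
  ~(exists a. exists e. (K(e) | K(a))) | ~((forall e. R(e)) & (exists a. forall g. (R(a) & T(g,a))))
Drive negations inward (¬∀x A ≡ ∃x ¬A, ¬∃x A ≡ ∀x ¬A, De Morgan for ∧/∨):
  (forall a. forall e. (~K(e) & ~K(a))) | (exists e. ~R(e)) | (forall a. exists g. (~R(a) | ~T(g,a)))
Give each quantifier a distinct variable: e↦u, a↦v.
  (forall a. forall e. (~K(e) & ~K(a))) | (exists u. ~R(u)) | (forall v. exists g. (~R(v) | ~T(g,v)))
Finally move all quantifiers to the prefix:
  forall a. forall e. exists u. forall v. exists g. (~K(e) & ~K(a) | ~R(u) | ~R(v) | ~T(g,v))

forall a. forall e. exists u. forall v. exists g. (~K(e) & ~K(a) | ~R(u) | ~R(v) | ~T(g,v))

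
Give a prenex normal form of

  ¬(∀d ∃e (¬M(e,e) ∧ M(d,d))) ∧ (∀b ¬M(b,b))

∃d ∀e ∀b ((M(e,e) ∨ ¬M(d,d)) ∧ ¬M(b,b))

Move each ¬ inward, flipping quantifiers it crosses:
  (∃d ∀e (M(e,e) ∨ ¬M(d,d))) ∧ (∀b ¬M(b,b))
All bound variables are already distinct, so no renaming is needed.
Extract every quantifier outward, since the variables are now distinct and don't occur free across branches:
  ∃d ∀e ∀b ((M(e,e) ∨ ¬M(d,d)) ∧ ¬M(b,b))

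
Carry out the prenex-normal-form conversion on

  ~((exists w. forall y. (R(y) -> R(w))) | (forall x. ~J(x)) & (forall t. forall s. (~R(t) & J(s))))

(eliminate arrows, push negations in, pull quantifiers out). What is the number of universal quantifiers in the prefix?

Eliminate → and ↔ using ¬ and ∨.
  ~((exists w. forall y. (~R(y) | R(w))) | (forall x. ~J(x)) & (forall t. forall s. (~R(t) & J(s))))
Drive negations inward (¬∀x A ≡ ∃x ¬A, ¬∃x A ≡ ∀x ¬A, De Morgan for ∧/∨):
  (forall w. exists y. (R(y) & ~R(w))) & ((exists x. J(x)) | (exists t. exists s. (R(t) | ~J(s))))
Extract every quantifier outward, since the variables are now distinct and don't occur free across branches:
  forall w. exists y. exists x. exists t. exists s. (R(y) & ~R(w) & (J(x) | R(t) | ~J(s)))
The prefix is forall w exists y exists x exists t exists s: 1 universal, 4 existential.

1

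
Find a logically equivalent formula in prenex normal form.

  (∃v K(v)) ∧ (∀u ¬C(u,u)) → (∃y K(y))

First replace A → B with ¬A ∨ B.
  ¬((∃v K(v)) ∧ (∀u ¬C(u,u))) ∨ (∃y K(y))
Move each ¬ inward, flipping quantifiers it crosses:
  (∀v ¬K(v)) ∨ (∃u C(u,u)) ∨ (∃y K(y))
All bound variables are already distinct, so no renaming is needed.
Finally move all quantifiers to the prefix:
  ∀v ∃u ∃y (¬K(v) ∨ C(u,u) ∨ K(y))

∀v ∃u ∃y (¬K(v) ∨ C(u,u) ∨ K(y))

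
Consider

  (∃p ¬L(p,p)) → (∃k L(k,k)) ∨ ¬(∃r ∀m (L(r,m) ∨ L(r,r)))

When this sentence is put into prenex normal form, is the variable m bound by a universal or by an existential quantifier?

First replace A → B with ¬A ∨ B.
  ¬(∃p ¬L(p,p)) ∨ (∃k L(k,k)) ∨ ¬(∃r ∀m (L(r,m) ∨ L(r,r)))
Move each ¬ inward, flipping quantifiers it crosses:
  (∀p L(p,p)) ∨ (∃k L(k,k)) ∨ (∀r ∃m (¬L(r,m) ∧ ¬L(r,r)))
All bound variables are already distinct, so no renaming is needed.
Extract every quantifier outward, since the variables are now distinct and don't occur free across branches:
  ∀p ∃k ∀r ∃m (L(p,p) ∨ L(k,k) ∨ ¬L(r,m) ∧ ¬L(r,r))
The quantifier ∀m sits under an odd number of negations (counting the antecedent side of each →), so it flips to ∃m.

existential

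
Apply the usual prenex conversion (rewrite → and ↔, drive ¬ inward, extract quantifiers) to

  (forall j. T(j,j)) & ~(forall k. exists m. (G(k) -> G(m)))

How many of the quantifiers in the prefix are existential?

1

First replace A → B with ¬A ∨ B.
  (forall j. T(j,j)) & ~(forall k. exists m. (~G(k) | G(m)))
Push ¬ through the quantifiers and connectives to reach negation normal form:
  (forall j. T(j,j)) & (exists k. forall m. (G(k) & ~G(m)))
Extract every quantifier outward, since the variables are now distinct and don't occur free across branches:
  forall j. exists k. forall m. (T(j,j) & G(k) & ~G(m))
The prefix is forall j exists k forall m: 2 universal, 1 existential.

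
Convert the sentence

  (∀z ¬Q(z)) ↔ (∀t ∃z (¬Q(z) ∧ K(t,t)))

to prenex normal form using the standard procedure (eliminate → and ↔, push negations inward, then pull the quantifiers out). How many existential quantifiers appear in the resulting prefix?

3

First replace A → B with ¬A ∨ B; A ↔ B as (¬A ∨ B) ∧ (¬B ∨ A).
  (¬(∀z ¬Q(z)) ∨ (∀t ∃z (¬Q(z) ∧ K(t,t)))) ∧ (¬(∀t ∃z (¬Q(z) ∧ K(t,t))) ∨ (∀z ¬Q(z)))
Drive negations inward (¬∀x A ≡ ∃x ¬A, ¬∃x A ≡ ∀x ¬A, De Morgan for ∧/∨):
  ((∃z Q(z)) ∨ (∀t ∃z (¬Q(z) ∧ K(t,t)))) ∧ ((∃t ∀z (Q(z) ∨ ¬K(t,t))) ∨ (∀z ¬Q(z)))
Standardize variables apart so no two quantifiers bind the same name: z↦x, t↦v1, z↦a, z↦q.
  ((∃z Q(z)) ∨ (∀t ∃x (¬Q(x) ∧ K(t,t)))) ∧ ((∃v1 ∀a (Q(a) ∨ ¬K(v1,v1))) ∨ (∀q ¬Q(q)))
Pull the quantifiers to the front (each side's bound variable is not free in the other side):
  ∃z ∀t ∃x ∃v1 ∀a ∀q ((Q(z) ∨ ¬Q(x) ∧ K(t,t)) ∧ (Q(a) ∨ ¬K(v1,v1) ∨ ¬Q(q)))
The prefix is ∃z ∀t ∃x ∃v1 ∀a ∀q: 3 universal, 3 existential.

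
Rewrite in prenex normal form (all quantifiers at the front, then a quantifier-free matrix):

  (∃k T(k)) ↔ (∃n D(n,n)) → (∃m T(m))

Rewrite implications/biconditionals: A → B as ¬A ∨ B; A ↔ B as (¬A ∨ B) ∧ (¬B ∨ A).
  (¬(∃k T(k)) ∨ ¬(∃n D(n,n)) ∨ (∃m T(m))) ∧ (¬(¬(∃n D(n,n)) ∨ (∃m T(m))) ∨ (∃k T(k)))
Drive negations inward (¬∀x A ≡ ∃x ¬A, ¬∃x A ≡ ∀x ¬A, De Morgan for ∧/∨):
  ((∀k ¬T(k)) ∨ (∀n ¬D(n,n)) ∨ (∃m T(m))) ∧ ((∃n D(n,n)) ∧ (∀m ¬T(m)) ∨ (∃k T(k)))
Standardize variables apart so no two quantifiers bind the same name: n↦z, m↦x, k↦y.
  ((∀k ¬T(k)) ∨ (∀n ¬D(n,n)) ∨ (∃m T(m))) ∧ ((∃z D(z,z)) ∧ (∀x ¬T(x)) ∨ (∃y T(y)))
Pull the quantifiers to the front (each side's bound variable is not free in the other side):
  ∀k ∀n ∃m ∃z ∀x ∃y ((¬T(k) ∨ ¬D(n,n) ∨ T(m)) ∧ (D(z,z) ∧ ¬T(x) ∨ T(y)))

∀k ∀n ∃m ∃z ∀x ∃y ((¬T(k) ∨ ¬D(n,n) ∨ T(m)) ∧ (D(z,z) ∧ ¬T(x) ∨ T(y)))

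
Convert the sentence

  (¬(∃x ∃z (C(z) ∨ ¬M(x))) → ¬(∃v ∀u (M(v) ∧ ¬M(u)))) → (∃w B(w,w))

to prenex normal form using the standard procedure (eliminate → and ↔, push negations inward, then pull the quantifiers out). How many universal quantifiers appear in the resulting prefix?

Eliminate → and ↔ using ¬ and ∨.
  ¬(¬¬(∃x ∃z (C(z) ∨ ¬M(x))) ∨ ¬(∃v ∀u (M(v) ∧ ¬M(u)))) ∨ (∃w B(w,w))
Push ¬ through the quantifiers and connectives to reach negation normal form:
  (∀x ∀z (¬C(z) ∧ M(x))) ∧ (∃v ∀u (M(v) ∧ ¬M(u))) ∨ (∃w B(w,w))
Finally move all quantifiers to the prefix:
  ∀x ∀z ∃v ∀u ∃w (¬C(z) ∧ M(x) ∧ M(v) ∧ ¬M(u) ∨ B(w,w))
The prefix is ∀x ∀z ∃v ∀u ∃w: 3 universal, 2 existential.

3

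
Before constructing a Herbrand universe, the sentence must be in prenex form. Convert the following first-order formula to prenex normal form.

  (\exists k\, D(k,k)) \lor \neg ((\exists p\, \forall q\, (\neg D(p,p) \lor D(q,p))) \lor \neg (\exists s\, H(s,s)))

\exists k\, \forall p\, \exists q\, \exists s\, (D(k,k) \lor D(p,p) \land \neg D(q,p) \land H(s,s))

Push ¬ through the quantifiers and connectives to reach negation normal form:
  (\exists k\, D(k,k)) \lor (\forall p\, \exists q\, (D(p,p) \land \neg D(q,p))) \land (\exists s\, H(s,s))
All bound variables are already distinct, so no renaming is needed.
Pull the quantifiers to the front (each side's bound variable is not free in the other side):
  \exists k\, \forall p\, \exists q\, \exists s\, (D(k,k) \lor D(p,p) \land \neg D(q,p) \land H(s,s))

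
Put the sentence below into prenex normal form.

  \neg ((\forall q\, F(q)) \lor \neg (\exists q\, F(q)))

\exists q\, \exists y\, (\neg F(q) \land F(y))

Move each ¬ inward, flipping quantifiers it crosses:
  (\exists q\, \neg F(q)) \land (\exists q\, F(q))
Standardize variables apart so no two quantifiers bind the same name: q↦y.
  (\exists q\, \neg F(q)) \land (\exists y\, F(y))
Extract every quantifier outward, since the variables are now distinct and don't occur free across branches:
  \exists q\, \exists y\, (\neg F(q) \land F(y))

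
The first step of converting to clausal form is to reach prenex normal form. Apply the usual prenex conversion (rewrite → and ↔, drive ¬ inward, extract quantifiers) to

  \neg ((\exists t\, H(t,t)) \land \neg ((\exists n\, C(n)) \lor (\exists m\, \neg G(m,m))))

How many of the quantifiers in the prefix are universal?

Move each ¬ inward, flipping quantifiers it crosses:
  (\forall t\, \neg H(t,t)) \lor (\exists n\, C(n)) \lor (\exists m\, \neg G(m,m))
All bound variables are already distinct, so no renaming is needed.
Extract every quantifier outward, since the variables are now distinct and don't occur free across branches:
  \forall t\, \exists n\, \exists m\, (\neg H(t,t) \lor C(n) \lor \neg G(m,m))
The prefix is \forall t \exists n \exists m: 1 universal, 2 existential.

1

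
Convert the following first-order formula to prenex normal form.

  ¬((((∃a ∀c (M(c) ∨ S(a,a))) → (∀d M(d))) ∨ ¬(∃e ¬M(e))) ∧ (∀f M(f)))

∃a ∀c ∃d ∃e ∃f ((M(c) ∨ S(a,a)) ∧ ¬M(d) ∧ ¬M(e) ∨ ¬M(f))

First replace A → B with ¬A ∨ B.
  ¬((¬(∃a ∀c (M(c) ∨ S(a,a))) ∨ (∀d M(d)) ∨ ¬(∃e ¬M(e))) ∧ (∀f M(f)))
Move each ¬ inward, flipping quantifiers it crosses:
  (∃a ∀c (M(c) ∨ S(a,a))) ∧ (∃d ¬M(d)) ∧ (∃e ¬M(e)) ∨ (∃f ¬M(f))
All bound variables are already distinct, so no renaming is needed.
Finally move all quantifiers to the prefix:
  ∃a ∀c ∃d ∃e ∃f ((M(c) ∨ S(a,a)) ∧ ¬M(d) ∧ ¬M(e) ∨ ¬M(f))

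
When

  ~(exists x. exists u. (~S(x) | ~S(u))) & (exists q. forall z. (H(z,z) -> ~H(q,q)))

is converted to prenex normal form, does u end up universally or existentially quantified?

Eliminate → and ↔ using ¬ and ∨.
  ~(exists x. exists u. (~S(x) | ~S(u))) & (exists q. forall z. (~H(z,z) | ~H(q,q)))
Move each ¬ inward, flipping quantifiers it crosses:
  (forall x. forall u. (S(x) & S(u))) & (exists q. forall z. (~H(z,z) | ~H(q,q)))
Pull the quantifiers to the front (each side's bound variable is not free in the other side):
  forall x. forall u. exists q. forall z. (S(x) & S(u) & (~H(z,z) | ~H(q,q)))
The quantifier exists u sits under an odd number of negations (counting the antecedent side of each →), so it flips to forall u.

universal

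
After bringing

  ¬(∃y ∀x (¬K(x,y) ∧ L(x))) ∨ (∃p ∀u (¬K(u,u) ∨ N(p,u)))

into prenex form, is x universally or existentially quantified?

existential

Move each ¬ inward, flipping quantifiers it crosses:
  (∀y ∃x (K(x,y) ∨ ¬L(x))) ∨ (∃p ∀u (¬K(u,u) ∨ N(p,u)))
All bound variables are already distinct, so no renaming is needed.
Pull the quantifiers to the front (each side's bound variable is not free in the other side):
  ∀y ∃x ∃p ∀u (K(x,y) ∨ ¬L(x) ∨ ¬K(u,u) ∨ N(p,u))
The quantifier ∀x sits under an odd number of negations, so it flips to ∃x.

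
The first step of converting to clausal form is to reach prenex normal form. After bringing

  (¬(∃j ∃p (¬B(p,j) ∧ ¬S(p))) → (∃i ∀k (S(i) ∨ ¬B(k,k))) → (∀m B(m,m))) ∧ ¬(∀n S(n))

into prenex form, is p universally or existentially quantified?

existential

First replace A → B with ¬A ∨ B.
  (¬¬(∃j ∃p (¬B(p,j) ∧ ¬S(p))) ∨ ¬(∃i ∀k (S(i) ∨ ¬B(k,k))) ∨ (∀m B(m,m))) ∧ ¬(∀n S(n))
Drive negations inward (¬∀x A ≡ ∃x ¬A, ¬∃x A ≡ ∀x ¬A, De Morgan for ∧/∨):
  ((∃j ∃p (¬B(p,j) ∧ ¬S(p))) ∨ (∀i ∃k (¬S(i) ∧ B(k,k))) ∨ (∀m B(m,m))) ∧ (∃n ¬S(n))
All bound variables are already distinct, so no renaming is needed.
Pull the quantifiers to the front (each side's bound variable is not free in the other side):
  ∃j ∃p ∀i ∃k ∀m ∃n ((¬B(p,j) ∧ ¬S(p) ∨ ¬S(i) ∧ B(k,k) ∨ B(m,m)) ∧ ¬S(n))
The quantifier ∃p sits under an even number of negations (counting the antecedent side of each →), so it remains existential.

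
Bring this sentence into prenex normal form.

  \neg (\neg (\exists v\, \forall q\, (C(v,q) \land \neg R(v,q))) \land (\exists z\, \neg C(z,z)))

Drive negations inward (¬∀x A ≡ ∃x ¬A, ¬∃x A ≡ ∀x ¬A, De Morgan for ∧/∨):
  (\exists v\, \forall q\, (C(v,q) \land \neg R(v,q))) \lor (\forall z\, C(z,z))
All bound variables are already distinct, so no renaming is needed.
Finally move all quantifiers to the prefix:
  \exists v\, \forall q\, \forall z\, (C(v,q) \land \neg R(v,q) \lor C(z,z))

\exists v\, \forall q\, \forall z\, (C(v,q) \land \neg R(v,q) \lor C(z,z))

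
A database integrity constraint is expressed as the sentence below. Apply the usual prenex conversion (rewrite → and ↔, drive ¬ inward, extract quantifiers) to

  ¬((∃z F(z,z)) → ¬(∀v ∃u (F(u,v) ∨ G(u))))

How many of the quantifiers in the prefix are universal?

Rewrite implications/biconditionals: A → B as ¬A ∨ B.
  ¬(¬(∃z F(z,z)) ∨ ¬(∀v ∃u (F(u,v) ∨ G(u))))
Drive negations inward (¬∀x A ≡ ∃x ¬A, ¬∃x A ≡ ∀x ¬A, De Morgan for ∧/∨):
  (∃z F(z,z)) ∧ (∀v ∃u (F(u,v) ∨ G(u)))
All bound variables are already distinct, so no renaming is needed.
Pull the quantifiers to the front (each side's bound variable is not free in the other side):
  ∃z ∀v ∃u (F(z,z) ∧ (F(u,v) ∨ G(u)))
The prefix is ∃z ∀v ∃u: 1 universal, 2 existential.

1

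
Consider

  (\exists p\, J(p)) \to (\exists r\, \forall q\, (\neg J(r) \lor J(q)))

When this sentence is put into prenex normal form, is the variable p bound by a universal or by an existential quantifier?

universal

First replace A → B with ¬A ∨ B.
  \neg (\exists p\, J(p)) \lor (\exists r\, \forall q\, (\neg J(r) \lor J(q)))
Drive negations inward (¬∀x A ≡ ∃x ¬A, ¬∃x A ≡ ∀x ¬A, De Morgan for ∧/∨):
  (\forall p\, \neg J(p)) \lor (\exists r\, \forall q\, (\neg J(r) \lor J(q)))
All bound variables are already distinct, so no renaming is needed.
Pull the quantifiers to the front (each side's bound variable is not free in the other side):
  \forall p\, \exists r\, \forall q\, (\neg J(p) \lor \neg J(r) \lor J(q))
The quantifier \exists p sits under an odd number of negations (counting the antecedent side of each →), so it flips to \forall p.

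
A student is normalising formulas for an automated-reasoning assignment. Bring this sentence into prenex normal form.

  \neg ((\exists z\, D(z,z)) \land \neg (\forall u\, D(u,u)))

Drive negations inward (¬∀x A ≡ ∃x ¬A, ¬∃x A ≡ ∀x ¬A, De Morgan for ∧/∨):
  (\forall z\, \neg D(z,z)) \lor (\forall u\, D(u,u))
Finally move all quantifiers to the prefix:
  \forall z\, \forall u\, (\neg D(z,z) \lor D(u,u))

\forall z\, \forall u\, (\neg D(z,z) \lor D(u,u))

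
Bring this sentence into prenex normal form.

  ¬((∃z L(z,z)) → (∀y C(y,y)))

Eliminate → and ↔ using ¬ and ∨.
  ¬(¬(∃z L(z,z)) ∨ (∀y C(y,y)))
Drive negations inward (¬∀x A ≡ ∃x ¬A, ¬∃x A ≡ ∀x ¬A, De Morgan for ∧/∨):
  (∃z L(z,z)) ∧ (∃y ¬C(y,y))
Extract every quantifier outward, since the variables are now distinct and don't occur free across branches:
  ∃z ∃y (L(z,z) ∧ ¬C(y,y))

∃z ∃y (L(z,z) ∧ ¬C(y,y))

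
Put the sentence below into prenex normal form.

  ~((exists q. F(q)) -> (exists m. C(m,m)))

Rewrite implications/biconditionals: A → B as ¬A ∨ B.
  ~(~(exists q. F(q)) | (exists m. C(m,m)))
Push ¬ through the quantifiers and connectives to reach negation normal form:
  (exists q. F(q)) & (forall m. ~C(m,m))
Pull the quantifiers to the front (each side's bound variable is not free in the other side):
  exists q. forall m. (F(q) & ~C(m,m))

exists q. forall m. (F(q) & ~C(m,m))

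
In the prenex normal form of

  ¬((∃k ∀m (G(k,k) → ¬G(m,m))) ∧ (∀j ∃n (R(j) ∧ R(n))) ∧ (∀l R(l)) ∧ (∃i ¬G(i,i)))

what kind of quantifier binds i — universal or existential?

Rewrite implications/biconditionals: A → B as ¬A ∨ B.
  ¬((∃k ∀m (¬G(k,k) ∨ ¬G(m,m))) ∧ (∀j ∃n (R(j) ∧ R(n))) ∧ (∀l R(l)) ∧ (∃i ¬G(i,i)))
Drive negations inward (¬∀x A ≡ ∃x ¬A, ¬∃x A ≡ ∀x ¬A, De Morgan for ∧/∨):
  (∀k ∃m (G(k,k) ∧ G(m,m))) ∨ (∃j ∀n (¬R(j) ∨ ¬R(n))) ∨ (∃l ¬R(l)) ∨ (∀i G(i,i))
All bound variables are already distinct, so no renaming is needed.
Extract every quantifier outward, since the variables are now distinct and don't occur free across branches:
  ∀k ∃m ∃j ∀n ∃l ∀i (G(k,k) ∧ G(m,m) ∨ ¬R(j) ∨ ¬R(n) ∨ ¬R(l) ∨ G(i,i))
The quantifier ∃i sits under an odd number of negations (counting the antecedent side of each →), so it flips to ∀i.

universal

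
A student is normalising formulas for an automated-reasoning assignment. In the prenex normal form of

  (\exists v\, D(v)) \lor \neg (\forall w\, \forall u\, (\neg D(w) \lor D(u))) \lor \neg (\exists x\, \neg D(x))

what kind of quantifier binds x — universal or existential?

Push ¬ through the quantifiers and connectives to reach negation normal form:
  (\exists v\, D(v)) \lor (\exists w\, \exists u\, (D(w) \land \neg D(u))) \lor (\forall x\, D(x))
Extract every quantifier outward, since the variables are now distinct and don't occur free across branches:
  \exists v\, \exists w\, \exists u\, \forall x\, (D(v) \lor D(w) \land \neg D(u) \lor D(x))
The quantifier \exists x sits under an odd number of negations, so it flips to \forall x.

universal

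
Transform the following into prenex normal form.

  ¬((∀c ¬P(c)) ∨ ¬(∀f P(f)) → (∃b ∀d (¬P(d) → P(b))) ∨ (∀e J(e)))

Eliminate → and ↔ using ¬ and ∨.
  ¬(¬((∀c ¬P(c)) ∨ ¬(∀f P(f))) ∨ (∃b ∀d (¬¬P(d) ∨ P(b))) ∨ (∀e J(e)))
Move each ¬ inward, flipping quantifiers it crosses:
  ((∀c ¬P(c)) ∨ (∃f ¬P(f))) ∧ (∀b ∃d (¬P(d) ∧ ¬P(b))) ∧ (∃e ¬J(e))
All bound variables are already distinct, so no renaming is needed.
Finally move all quantifiers to the prefix:
  ∀c ∃f ∀b ∃d ∃e ((¬P(c) ∨ ¬P(f)) ∧ ¬P(d) ∧ ¬P(b) ∧ ¬J(e))

∀c ∃f ∀b ∃d ∃e ((¬P(c) ∨ ¬P(f)) ∧ ¬P(d) ∧ ¬P(b) ∧ ¬J(e))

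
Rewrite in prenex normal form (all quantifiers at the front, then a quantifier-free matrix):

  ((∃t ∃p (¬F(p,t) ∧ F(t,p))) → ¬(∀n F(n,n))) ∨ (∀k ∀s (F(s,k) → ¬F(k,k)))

∀t ∀p ∃n ∀k ∀s (F(p,t) ∨ ¬F(t,p) ∨ ¬F(n,n) ∨ ¬F(s,k) ∨ ¬F(k,k))

First replace A → B with ¬A ∨ B.
  ¬(∃t ∃p (¬F(p,t) ∧ F(t,p))) ∨ ¬(∀n F(n,n)) ∨ (∀k ∀s (¬F(s,k) ∨ ¬F(k,k)))
Push ¬ through the quantifiers and connectives to reach negation normal form:
  (∀t ∀p (F(p,t) ∨ ¬F(t,p))) ∨ (∃n ¬F(n,n)) ∨ (∀k ∀s (¬F(s,k) ∨ ¬F(k,k)))
Pull the quantifiers to the front (each side's bound variable is not free in the other side):
  ∀t ∀p ∃n ∀k ∀s (F(p,t) ∨ ¬F(t,p) ∨ ¬F(n,n) ∨ ¬F(s,k) ∨ ¬F(k,k))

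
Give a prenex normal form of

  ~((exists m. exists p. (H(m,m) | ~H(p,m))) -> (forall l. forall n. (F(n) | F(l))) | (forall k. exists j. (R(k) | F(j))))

First replace A → B with ¬A ∨ B.
  ~(~(exists m. exists p. (H(m,m) | ~H(p,m))) | (forall l. forall n. (F(n) | F(l))) | (forall k. exists j. (R(k) | F(j))))
Drive negations inward (¬∀x A ≡ ∃x ¬A, ¬∃x A ≡ ∀x ¬A, De Morgan for ∧/∨):
  (exists m. exists p. (H(m,m) | ~H(p,m))) & (exists l. exists n. (~F(n) & ~F(l))) & (exists k. forall j. (~R(k) & ~F(j)))
All bound variables are already distinct, so no renaming is needed.
Finally move all quantifiers to the prefix:
  exists m. exists p. exists l. exists n. exists k. forall j. ((H(m,m) | ~H(p,m)) & ~F(n) & ~F(l) & ~R(k) & ~F(j))

exists m. exists p. exists l. exists n. exists k. forall j. ((H(m,m) | ~H(p,m)) & ~F(n) & ~F(l) & ~R(k) & ~F(j))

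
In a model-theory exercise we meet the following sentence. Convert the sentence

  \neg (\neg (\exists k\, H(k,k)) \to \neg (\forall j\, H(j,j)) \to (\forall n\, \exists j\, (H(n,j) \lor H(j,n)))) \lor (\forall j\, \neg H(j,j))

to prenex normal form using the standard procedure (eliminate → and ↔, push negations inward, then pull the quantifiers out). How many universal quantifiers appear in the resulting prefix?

Eliminate → and ↔ using ¬ and ∨.
  \neg (\neg \neg (\exists k\, H(k,k)) \lor \neg \neg (\forall j\, H(j,j)) \lor (\forall n\, \exists j\, (H(n,j) \lor H(j,n)))) \lor (\forall j\, \neg H(j,j))
Move each ¬ inward, flipping quantifiers it crosses:
  (\forall k\, \neg H(k,k)) \land (\exists j\, \neg H(j,j)) \land (\exists n\, \forall j\, (\neg H(n,j) \land \neg H(j,n))) \lor (\forall j\, \neg H(j,j))
Rename bound variables to avoid capture: j↦v1, j↦c.
  (\forall k\, \neg H(k,k)) \land (\exists j\, \neg H(j,j)) \land (\exists n\, \forall v1\, (\neg H(n,v1) \land \neg H(v1,n))) \lor (\forall c\, \neg H(c,c))
Pull the quantifiers to the front (each side's bound variable is not free in the other side):
  \forall k\, \exists j\, \exists n\, \forall v1\, \forall c\, (\neg H(k,k) \land \neg H(j,j) \land \neg H(n,v1) \land \neg H(v1,n) \lor \neg H(c,c))
The prefix is \forall k \exists j \exists n \forall v1 \forall c: 3 universal, 2 existential.

3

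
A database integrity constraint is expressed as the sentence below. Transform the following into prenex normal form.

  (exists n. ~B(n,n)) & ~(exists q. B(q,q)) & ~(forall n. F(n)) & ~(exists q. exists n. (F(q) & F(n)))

Drive negations inward (¬∀x A ≡ ∃x ¬A, ¬∃x A ≡ ∀x ¬A, De Morgan for ∧/∨):
  (exists n. ~B(n,n)) & (forall q. ~B(q,q)) & (exists n. ~F(n)) & (forall q. forall n. (~F(q) | ~F(n)))
Standardize variables apart so no two quantifiers bind the same name: n↦p, q↦t, n↦s.
  (exists n. ~B(n,n)) & (forall q. ~B(q,q)) & (exists p. ~F(p)) & (forall t. forall s. (~F(t) | ~F(s)))
Pull the quantifiers to the front (each side's bound variable is not free in the other side):
  exists n. forall q. exists p. forall t. forall s. (~B(n,n) & ~B(q,q) & ~F(p) & (~F(t) | ~F(s)))

exists n. forall q. exists p. forall t. forall s. (~B(n,n) & ~B(q,q) & ~F(p) & (~F(t) | ~F(s)))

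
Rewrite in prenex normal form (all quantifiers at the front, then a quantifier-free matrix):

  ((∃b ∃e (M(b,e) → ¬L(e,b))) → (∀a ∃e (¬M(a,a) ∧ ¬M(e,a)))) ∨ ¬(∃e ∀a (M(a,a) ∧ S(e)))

∀b ∀e ∀a ∃u ∀y1 ∃p (M(b,e) ∧ L(e,b) ∨ ¬M(a,a) ∧ ¬M(u,a) ∨ ¬M(p,p) ∨ ¬S(y1))

Eliminate → and ↔ using ¬ and ∨.
  ¬(∃b ∃e (¬M(b,e) ∨ ¬L(e,b))) ∨ (∀a ∃e (¬M(a,a) ∧ ¬M(e,a))) ∨ ¬(∃e ∀a (M(a,a) ∧ S(e)))
Push ¬ through the quantifiers and connectives to reach negation normal form:
  (∀b ∀e (M(b,e) ∧ L(e,b))) ∨ (∀a ∃e (¬M(a,a) ∧ ¬M(e,a))) ∨ (∀e ∃a (¬M(a,a) ∨ ¬S(e)))
Give each quantifier a distinct variable: e↦u, e↦y1, a↦p.
  (∀b ∀e (M(b,e) ∧ L(e,b))) ∨ (∀a ∃u (¬M(a,a) ∧ ¬M(u,a))) ∨ (∀y1 ∃p (¬M(p,p) ∨ ¬S(y1)))
Extract every quantifier outward, since the variables are now distinct and don't occur free across branches:
  ∀b ∀e ∀a ∃u ∀y1 ∃p (M(b,e) ∧ L(e,b) ∨ ¬M(a,a) ∧ ¬M(u,a) ∨ ¬M(p,p) ∨ ¬S(y1))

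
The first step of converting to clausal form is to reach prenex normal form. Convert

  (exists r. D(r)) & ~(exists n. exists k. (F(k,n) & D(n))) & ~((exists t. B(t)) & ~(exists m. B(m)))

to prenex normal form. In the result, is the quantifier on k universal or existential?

universal

Move each ¬ inward, flipping quantifiers it crosses:
  (exists r. D(r)) & (forall n. forall k. (~F(k,n) | ~D(n))) & ((forall t. ~B(t)) | (exists m. B(m)))
All bound variables are already distinct, so no renaming is needed.
Extract every quantifier outward, since the variables are now distinct and don't occur free across branches:
  exists r. forall n. forall k. forall t. exists m. (D(r) & (~F(k,n) | ~D(n)) & (~B(t) | B(m)))
The quantifier exists k sits under an odd number of negations, so it flips to forall k.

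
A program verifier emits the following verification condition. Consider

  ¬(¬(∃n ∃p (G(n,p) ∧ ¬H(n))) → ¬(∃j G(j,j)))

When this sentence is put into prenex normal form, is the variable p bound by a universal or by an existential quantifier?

Rewrite implications/biconditionals: A → B as ¬A ∨ B.
  ¬(¬¬(∃n ∃p (G(n,p) ∧ ¬H(n))) ∨ ¬(∃j G(j,j)))
Drive negations inward (¬∀x A ≡ ∃x ¬A, ¬∃x A ≡ ∀x ¬A, De Morgan for ∧/∨):
  (∀n ∀p (¬G(n,p) ∨ H(n))) ∧ (∃j G(j,j))
Extract every quantifier outward, since the variables are now distinct and don't occur free across branches:
  ∀n ∀p ∃j ((¬G(n,p) ∨ H(n)) ∧ G(j,j))
The quantifier ∃p sits under an odd number of negations (counting the antecedent side of each →), so it flips to ∀p.

universal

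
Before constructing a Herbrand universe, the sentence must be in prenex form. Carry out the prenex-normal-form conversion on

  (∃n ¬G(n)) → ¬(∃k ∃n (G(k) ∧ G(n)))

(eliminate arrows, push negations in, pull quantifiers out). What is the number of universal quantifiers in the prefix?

3

Eliminate → and ↔ using ¬ and ∨.
  ¬(∃n ¬G(n)) ∨ ¬(∃k ∃n (G(k) ∧ G(n)))
Drive negations inward (¬∀x A ≡ ∃x ¬A, ¬∃x A ≡ ∀x ¬A, De Morgan for ∧/∨):
  (∀n G(n)) ∨ (∀k ∀n (¬G(k) ∨ ¬G(n)))
Rename bound variables to avoid capture: n↦r.
  (∀n G(n)) ∨ (∀k ∀r (¬G(k) ∨ ¬G(r)))
Pull the quantifiers to the front (each side's bound variable is not free in the other side):
  ∀n ∀k ∀r (G(n) ∨ ¬G(k) ∨ ¬G(r))
The prefix is ∀n ∀k ∀r: 3 universal, 0 existential.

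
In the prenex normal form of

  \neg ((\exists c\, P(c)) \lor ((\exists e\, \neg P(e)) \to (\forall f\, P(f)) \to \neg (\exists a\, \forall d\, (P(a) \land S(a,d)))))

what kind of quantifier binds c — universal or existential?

universal

Rewrite implications/biconditionals: A → B as ¬A ∨ B.
  \neg ((\exists c\, P(c)) \lor \neg (\exists e\, \neg P(e)) \lor \neg (\forall f\, P(f)) \lor \neg (\exists a\, \forall d\, (P(a) \land S(a,d))))
Drive negations inward (¬∀x A ≡ ∃x ¬A, ¬∃x A ≡ ∀x ¬A, De Morgan for ∧/∨):
  (\forall c\, \neg P(c)) \land (\exists e\, \neg P(e)) \land (\forall f\, P(f)) \land (\exists a\, \forall d\, (P(a) \land S(a,d)))
All bound variables are already distinct, so no renaming is needed.
Extract every quantifier outward, since the variables are now distinct and don't occur free across branches:
  \forall c\, \exists e\, \forall f\, \exists a\, \forall d\, (\neg P(c) \land \neg P(e) \land P(f) \land P(a) \land S(a,d))
The quantifier \exists c sits under an odd number of negations (counting the antecedent side of each →), so it flips to \forall c.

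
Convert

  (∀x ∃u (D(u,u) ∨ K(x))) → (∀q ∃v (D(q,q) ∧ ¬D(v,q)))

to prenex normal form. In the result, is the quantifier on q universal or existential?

universal

Eliminate → and ↔ using ¬ and ∨.
  ¬(∀x ∃u (D(u,u) ∨ K(x))) ∨ (∀q ∃v (D(q,q) ∧ ¬D(v,q)))
Move each ¬ inward, flipping quantifiers it crosses:
  (∃x ∀u (¬D(u,u) ∧ ¬K(x))) ∨ (∀q ∃v (D(q,q) ∧ ¬D(v,q)))
All bound variables are already distinct, so no renaming is needed.
Finally move all quantifiers to the prefix:
  ∃x ∀u ∀q ∃v (¬D(u,u) ∧ ¬K(x) ∨ D(q,q) ∧ ¬D(v,q))
The quantifier ∀q sits under an even number of negations (counting the antecedent side of each →), so it remains universal.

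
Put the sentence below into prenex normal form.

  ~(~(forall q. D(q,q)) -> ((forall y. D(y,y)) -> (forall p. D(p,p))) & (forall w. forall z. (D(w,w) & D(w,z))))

exists q. forall y. exists p. exists w. exists z. (~D(q,q) & (D(y,y) & ~D(p,p) | ~D(w,w) | ~D(w,z)))

Eliminate → and ↔ using ¬ and ∨.
  ~(~~(forall q. D(q,q)) | (~(forall y. D(y,y)) | (forall p. D(p,p))) & (forall w. forall z. (D(w,w) & D(w,z))))
Drive negations inward (¬∀x A ≡ ∃x ¬A, ¬∃x A ≡ ∀x ¬A, De Morgan for ∧/∨):
  (exists q. ~D(q,q)) & ((forall y. D(y,y)) & (exists p. ~D(p,p)) | (exists w. exists z. (~D(w,w) | ~D(w,z))))
Extract every quantifier outward, since the variables are now distinct and don't occur free across branches:
  exists q. forall y. exists p. exists w. exists z. (~D(q,q) & (D(y,y) & ~D(p,p) | ~D(w,w) | ~D(w,z)))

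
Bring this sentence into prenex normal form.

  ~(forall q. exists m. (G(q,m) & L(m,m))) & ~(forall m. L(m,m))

exists q. forall m. exists y1. ((~G(q,m) | ~L(m,m)) & ~L(y1,y1))

Drive negations inward (¬∀x A ≡ ∃x ¬A, ¬∃x A ≡ ∀x ¬A, De Morgan for ∧/∨):
  (exists q. forall m. (~G(q,m) | ~L(m,m))) & (exists m. ~L(m,m))
Give each quantifier a distinct variable: m↦y1.
  (exists q. forall m. (~G(q,m) | ~L(m,m))) & (exists y1. ~L(y1,y1))
Pull the quantifiers to the front (each side's bound variable is not free in the other side):
  exists q. forall m. exists y1. ((~G(q,m) | ~L(m,m)) & ~L(y1,y1))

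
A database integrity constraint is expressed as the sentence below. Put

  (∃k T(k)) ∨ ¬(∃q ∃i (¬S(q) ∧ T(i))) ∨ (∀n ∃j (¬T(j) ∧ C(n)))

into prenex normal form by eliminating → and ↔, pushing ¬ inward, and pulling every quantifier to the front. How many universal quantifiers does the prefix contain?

3

Push ¬ through the quantifiers and connectives to reach negation normal form:
  (∃k T(k)) ∨ (∀q ∀i (S(q) ∨ ¬T(i))) ∨ (∀n ∃j (¬T(j) ∧ C(n)))
Finally move all quantifiers to the prefix:
  ∃k ∀q ∀i ∀n ∃j (T(k) ∨ S(q) ∨ ¬T(i) ∨ ¬T(j) ∧ C(n))
The prefix is ∃k ∀q ∀i ∀n ∃j: 3 universal, 2 existential.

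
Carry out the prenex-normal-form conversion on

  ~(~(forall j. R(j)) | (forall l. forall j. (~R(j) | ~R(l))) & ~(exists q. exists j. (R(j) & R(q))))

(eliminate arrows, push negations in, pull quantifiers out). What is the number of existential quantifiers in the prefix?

4

Drive negations inward (¬∀x A ≡ ∃x ¬A, ¬∃x A ≡ ∀x ¬A, De Morgan for ∧/∨):
  (forall j. R(j)) & ((exists l. exists j. (R(j) & R(l))) | (exists q. exists j. (R(j) & R(q))))
Give each quantifier a distinct variable: j↦v, j↦u.
  (forall j. R(j)) & ((exists l. exists v. (R(v) & R(l))) | (exists q. exists u. (R(u) & R(q))))
Finally move all quantifiers to the prefix:
  forall j. exists l. exists v. exists q. exists u. (R(j) & (R(v) & R(l) | R(u) & R(q)))
The prefix is forall j exists l exists v exists q exists u: 1 universal, 4 existential.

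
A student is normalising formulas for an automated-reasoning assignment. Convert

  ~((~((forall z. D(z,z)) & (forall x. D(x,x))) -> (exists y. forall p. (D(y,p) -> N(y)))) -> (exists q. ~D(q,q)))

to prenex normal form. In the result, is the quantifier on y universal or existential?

existential

First replace A → B with ¬A ∨ B.
  ~(~(~~((forall z. D(z,z)) & (forall x. D(x,x))) | (exists y. forall p. (~D(y,p) | N(y)))) | (exists q. ~D(q,q)))
Move each ¬ inward, flipping quantifiers it crosses:
  ((forall z. D(z,z)) & (forall x. D(x,x)) | (exists y. forall p. (~D(y,p) | N(y)))) & (forall q. D(q,q))
Pull the quantifiers to the front (each side's bound variable is not free in the other side):
  forall z. forall x. exists y. forall p. forall q. ((D(z,z) & D(x,x) | ~D(y,p) | N(y)) & D(q,q))
The quantifier exists y sits under an even number of negations (counting the antecedent side of each →), so it remains existential.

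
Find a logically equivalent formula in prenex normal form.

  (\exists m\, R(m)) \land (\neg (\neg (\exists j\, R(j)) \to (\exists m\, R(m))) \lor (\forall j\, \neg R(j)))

\exists m\, \forall j\, \forall y1\, \forall t\, (R(m) \land (\neg R(j) \land \neg R(y1) \lor \neg R(t)))

First replace A → B with ¬A ∨ B.
  (\exists m\, R(m)) \land (\neg (\neg \neg (\exists j\, R(j)) \lor (\exists m\, R(m))) \lor (\forall j\, \neg R(j)))
Drive negations inward (¬∀x A ≡ ∃x ¬A, ¬∃x A ≡ ∀x ¬A, De Morgan for ∧/∨):
  (\exists m\, R(m)) \land ((\forall j\, \neg R(j)) \land (\forall m\, \neg R(m)) \lor (\forall j\, \neg R(j)))
Standardize variables apart so no two quantifiers bind the same name: m↦y1, j↦t.
  (\exists m\, R(m)) \land ((\forall j\, \neg R(j)) \land (\forall y1\, \neg R(y1)) \lor (\forall t\, \neg R(t)))
Extract every quantifier outward, since the variables are now distinct and don't occur free across branches:
  \exists m\, \forall j\, \forall y1\, \forall t\, (R(m) \land (\neg R(j) \land \neg R(y1) \lor \neg R(t)))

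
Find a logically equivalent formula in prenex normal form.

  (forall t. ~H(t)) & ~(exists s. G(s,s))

Move each ¬ inward, flipping quantifiers it crosses:
  (forall t. ~H(t)) & (forall s. ~G(s,s))
Finally move all quantifiers to the prefix:
  forall t. forall s. (~H(t) & ~G(s,s))

forall t. forall s. (~H(t) & ~G(s,s))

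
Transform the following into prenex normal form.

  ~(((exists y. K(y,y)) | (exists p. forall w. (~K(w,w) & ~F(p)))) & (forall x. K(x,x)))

Drive negations inward (¬∀x A ≡ ∃x ¬A, ¬∃x A ≡ ∀x ¬A, De Morgan for ∧/∨):
  (forall y. ~K(y,y)) & (forall p. exists w. (K(w,w) | F(p))) | (exists x. ~K(x,x))
All bound variables are already distinct, so no renaming is needed.
Pull the quantifiers to the front (each side's bound variable is not free in the other side):
  forall y. forall p. exists w. exists x. (~K(y,y) & (K(w,w) | F(p)) | ~K(x,x))

forall y. forall p. exists w. exists x. (~K(y,y) & (K(w,w) | F(p)) | ~K(x,x))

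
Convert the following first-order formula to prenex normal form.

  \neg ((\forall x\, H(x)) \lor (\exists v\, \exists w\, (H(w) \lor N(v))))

\exists x\, \forall v\, \forall w\, (\neg H(x) \land \neg H(w) \land \neg N(v))

Drive negations inward (¬∀x A ≡ ∃x ¬A, ¬∃x A ≡ ∀x ¬A, De Morgan for ∧/∨):
  (\exists x\, \neg H(x)) \land (\forall v\, \forall w\, (\neg H(w) \land \neg N(v)))
All bound variables are already distinct, so no renaming is needed.
Pull the quantifiers to the front (each side's bound variable is not free in the other side):
  \exists x\, \forall v\, \forall w\, (\neg H(x) \land \neg H(w) \land \neg N(v))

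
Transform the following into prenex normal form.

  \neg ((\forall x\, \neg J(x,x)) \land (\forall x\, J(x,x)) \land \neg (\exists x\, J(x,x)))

\exists x\, \exists y1\, \exists x1\, (J(x,x) \lor \neg J(y1,y1) \lor J(x1,x1))

Drive negations inward (¬∀x A ≡ ∃x ¬A, ¬∃x A ≡ ∀x ¬A, De Morgan for ∧/∨):
  (\exists x\, J(x,x)) \lor (\exists x\, \neg J(x,x)) \lor (\exists x\, J(x,x))
Standardize variables apart so no two quantifiers bind the same name: x↦y1, x↦x1.
  (\exists x\, J(x,x)) \lor (\exists y1\, \neg J(y1,y1)) \lor (\exists x1\, J(x1,x1))
Finally move all quantifiers to the prefix:
  \exists x\, \exists y1\, \exists x1\, (J(x,x) \lor \neg J(y1,y1) \lor J(x1,x1))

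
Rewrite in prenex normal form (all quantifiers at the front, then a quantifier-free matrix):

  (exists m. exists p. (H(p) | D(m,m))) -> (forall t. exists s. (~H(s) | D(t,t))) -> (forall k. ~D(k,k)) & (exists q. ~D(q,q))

forall m. forall p. exists t. forall s. forall k. exists q. (~H(p) & ~D(m,m) | H(s) & ~D(t,t) | ~D(k,k) & ~D(q,q))

Rewrite implications/biconditionals: A → B as ¬A ∨ B.
  ~(exists m. exists p. (H(p) | D(m,m))) | ~(forall t. exists s. (~H(s) | D(t,t))) | (forall k. ~D(k,k)) & (exists q. ~D(q,q))
Drive negations inward (¬∀x A ≡ ∃x ¬A, ¬∃x A ≡ ∀x ¬A, De Morgan for ∧/∨):
  (forall m. forall p. (~H(p) & ~D(m,m))) | (exists t. forall s. (H(s) & ~D(t,t))) | (forall k. ~D(k,k)) & (exists q. ~D(q,q))
All bound variables are already distinct, so no renaming is needed.
Finally move all quantifiers to the prefix:
  forall m. forall p. exists t. forall s. forall k. exists q. (~H(p) & ~D(m,m) | H(s) & ~D(t,t) | ~D(k,k) & ~D(q,q))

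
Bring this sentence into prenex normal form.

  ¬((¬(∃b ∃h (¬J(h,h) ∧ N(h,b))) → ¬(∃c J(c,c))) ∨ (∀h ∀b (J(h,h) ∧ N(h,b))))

Rewrite implications/biconditionals: A → B as ¬A ∨ B.
  ¬(¬¬(∃b ∃h (¬J(h,h) ∧ N(h,b))) ∨ ¬(∃c J(c,c)) ∨ (∀h ∀b (J(h,h) ∧ N(h,b))))
Drive negations inward (¬∀x A ≡ ∃x ¬A, ¬∃x A ≡ ∀x ¬A, De Morgan for ∧/∨):
  (∀b ∀h (J(h,h) ∨ ¬N(h,b))) ∧ (∃c J(c,c)) ∧ (∃h ∃b (¬J(h,h) ∨ ¬N(h,b)))
Standardize variables apart so no two quantifiers bind the same name: h↦w, b↦r.
  (∀b ∀h (J(h,h) ∨ ¬N(h,b))) ∧ (∃c J(c,c)) ∧ (∃w ∃r (¬J(w,w) ∨ ¬N(w,r)))
Extract every quantifier outward, since the variables are now distinct and don't occur free across branches:
  ∀b ∀h ∃c ∃w ∃r ((J(h,h) ∨ ¬N(h,b)) ∧ J(c,c) ∧ (¬J(w,w) ∨ ¬N(w,r)))

∀b ∀h ∃c ∃w ∃r ((J(h,h) ∨ ¬N(h,b)) ∧ J(c,c) ∧ (¬J(w,w) ∨ ¬N(w,r)))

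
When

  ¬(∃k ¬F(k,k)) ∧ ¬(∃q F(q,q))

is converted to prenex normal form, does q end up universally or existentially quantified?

universal

Drive negations inward (¬∀x A ≡ ∃x ¬A, ¬∃x A ≡ ∀x ¬A, De Morgan for ∧/∨):
  (∀k F(k,k)) ∧ (∀q ¬F(q,q))
Pull the quantifiers to the front (each side's bound variable is not free in the other side):
  ∀k ∀q (F(k,k) ∧ ¬F(q,q))
The quantifier ∃q sits under an odd number of negations, so it flips to ∀q.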